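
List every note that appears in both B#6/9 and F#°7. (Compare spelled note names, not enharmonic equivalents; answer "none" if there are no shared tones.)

none

B#6/9: B# D## F## G## C##
F#°7: F# A C Eb
Common to both → none.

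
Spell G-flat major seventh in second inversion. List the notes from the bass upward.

Db, F, Gb, Bb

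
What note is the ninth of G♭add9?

Root of G♭add9 = G♭. The 9th is a major 9th: G♭ up a major 9th → A♭.

A♭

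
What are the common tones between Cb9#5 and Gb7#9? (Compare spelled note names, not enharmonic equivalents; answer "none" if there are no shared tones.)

Cb9#5 = Cb, Eb, G, Bbb, Db.
Gb7#9 = Gb, Bb, Db, Fb, A.
Shared: Db.

Db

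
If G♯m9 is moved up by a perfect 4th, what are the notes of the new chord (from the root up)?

Transposed root: G# → C# (perfect 4th up). So we spell C# minor ninth:
C# — root
E — minor 3rd
G# — perfect 5th
B — minor 7th
D# — major 9th

C#  E  G#  B  D#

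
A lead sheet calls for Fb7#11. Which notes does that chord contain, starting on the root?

Fb, Ab, Cb, Ebb, Bb

Fb7#11: dominant seventh sharp eleven on Fb.
Fb — root
Ab — major 3rd
Cb — perfect 5th
Ebb — minor 7th
Bb — augmented 11th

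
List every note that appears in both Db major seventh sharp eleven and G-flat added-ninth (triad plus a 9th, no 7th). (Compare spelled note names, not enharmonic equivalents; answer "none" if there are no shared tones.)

Db major seventh sharp eleven = D-flat, F, A-flat, C, G.
G-flat added-ninth = G-flat, B-flat, D-flat, A-flat.
Shared: D-flat, A-flat.

D-flat, A-flat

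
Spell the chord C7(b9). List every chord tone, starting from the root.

C  E  G  Bb  Db

C7(b9): dominant seventh flat nine on C.
C — root
E — major 3rd
G — perfect 5th
Bb — minor 7th
Db — minor 9th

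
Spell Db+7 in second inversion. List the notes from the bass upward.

Db+7 = Db–F–A–Cb; second inversion → fifth (A) lowest.

A, Cb, Db, F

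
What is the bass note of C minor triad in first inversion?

C minor triad = C–E-flat–G. First inversion → third in the bass = E-flat.

E-flat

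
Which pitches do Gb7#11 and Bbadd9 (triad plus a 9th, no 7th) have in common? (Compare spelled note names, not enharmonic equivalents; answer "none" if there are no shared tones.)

Gb7#11: G♭ B♭ D♭ F♭ C
Bbadd9: B♭ D F C
Common to both → B♭, C.

B♭  C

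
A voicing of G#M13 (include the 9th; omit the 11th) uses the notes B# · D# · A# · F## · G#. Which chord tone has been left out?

E#

The full G#M13 chord is G#, B#, D#, F##, A#, E#.
Comparing with the voicing, the major 13th (13th) — E# — is absent.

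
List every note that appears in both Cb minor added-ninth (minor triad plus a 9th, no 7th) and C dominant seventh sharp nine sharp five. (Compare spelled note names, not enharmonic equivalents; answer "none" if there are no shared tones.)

Cb minor added-ninth: C-flat E-double-flat G-flat D-flat
C dominant seventh sharp nine sharp five: C E G-sharp B-flat D-sharp
Common to both → none.

none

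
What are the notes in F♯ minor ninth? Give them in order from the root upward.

F♯ minor ninth: minor ninth on F#.
F# — root
A — minor 3rd
C# — perfect 5th
E — minor 7th
G# — major 9th

F#, A, C#, E, G#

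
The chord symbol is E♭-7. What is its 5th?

Bb

Root of E♭-7 = Eb. The 5th is a perfect 5th: Eb up a perfect 5th → Bb.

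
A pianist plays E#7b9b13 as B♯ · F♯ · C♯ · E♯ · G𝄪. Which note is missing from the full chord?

E#7b9b13 = E♯, G𝄪, B♯, D♯, F♯, C♯. The voicing lacks the 7th (minor 7th), D♯.

D♯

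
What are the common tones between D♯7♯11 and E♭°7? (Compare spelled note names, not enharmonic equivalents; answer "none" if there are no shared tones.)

none

D♯7♯11 = D♯, F𝄪, A♯, C♯, G𝄪.
E♭°7 = E♭, G♭, B𝄫, D𝄫.
Shared: none.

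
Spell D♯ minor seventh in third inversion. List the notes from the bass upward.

In root position, D♯ minor seventh is D-sharp–F-sharp–A-sharp–C-sharp.
Third inversion puts the seventh (C-sharp) in the bass.

C-sharp  D-sharp  F-sharp  A-sharp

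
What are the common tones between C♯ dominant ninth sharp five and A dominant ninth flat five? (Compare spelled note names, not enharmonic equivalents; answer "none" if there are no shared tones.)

C♯ dominant ninth sharp five = C-sharp, E-sharp, G-double-sharp, B, D-sharp.
A dominant ninth flat five = A, C-sharp, E-flat, G, B.
Shared: C-sharp, B.

C-sharp  B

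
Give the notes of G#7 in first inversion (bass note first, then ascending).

B#  D#  F#  G#

In root position, G#7 is G#–B#–D#–F#.
First inversion puts the third (B#) in the bass.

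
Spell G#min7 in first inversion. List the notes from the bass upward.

B, D#, F#, G#

G#min7 = G#–B–D#–F#; first inversion → third (B) lowest.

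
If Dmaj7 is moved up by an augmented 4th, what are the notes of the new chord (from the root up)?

G#  B#  D#  F##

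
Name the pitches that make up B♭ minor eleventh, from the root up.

Bb, Db, F, Ab, C, Eb

Root Bb, quality minor eleventh:
Bb — root
Db — minor 3rd
F — perfect 5th
Ab — minor 7th
C — major 9th
Eb — perfect 11th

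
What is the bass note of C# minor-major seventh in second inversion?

G-sharp

C# minor-major seventh in root position is C-sharp–E–G-sharp–B-sharp.
Second inversion places the fifth in the bass, which is G-sharp.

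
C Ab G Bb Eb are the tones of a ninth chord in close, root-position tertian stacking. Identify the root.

Arranged so that each adjacent pair is a third by letter name: Ab – C – Eb – G – Bb.
The bottom of that stack, Ab, is the root (this is Ab major ninth).

Ab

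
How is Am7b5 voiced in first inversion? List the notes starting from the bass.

C, Eb, G, A

In root position, Am7b5 is A–C–Eb–G.
First inversion puts the third (C) in the bass.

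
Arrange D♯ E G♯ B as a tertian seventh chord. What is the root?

Stacking in thirds gives E – G♯ – B – D♯, so E is the root — E major seventh.

E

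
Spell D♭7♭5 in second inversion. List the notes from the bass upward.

Abb, Cb, Db, F

In root position, D♭7♭5 is Db–F–Abb–Cb.
Second inversion puts the fifth (Abb) in the bass.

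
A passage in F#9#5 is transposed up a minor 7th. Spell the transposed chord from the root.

F# up a minor 7th → E. New chord: E dominant ninth sharp five.
- root: E
- major 3rd: G#
- augmented 5th: B#
- minor 7th: D
- major 9th: F#

E, G#, B#, D, F#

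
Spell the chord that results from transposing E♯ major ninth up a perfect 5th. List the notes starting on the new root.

B#  D##  F##  A##  C##

E# up a perfect 5th → B#. New chord: B# major ninth.
- root: B#
- major 3rd: D##
- perfect 5th: F##
- major 7th: A##
- major 9th: C##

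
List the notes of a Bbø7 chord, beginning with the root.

Bb  Db  Fb  Ab

Bbø7: half-diminished seventh on Bb.
Root: Bb
Minor 3rd (3rd): Db
Diminished 5th (5th): Fb
Minor 7th (7th): Ab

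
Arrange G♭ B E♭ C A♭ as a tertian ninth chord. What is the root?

A♭

Stacking in thirds gives A♭ – C – E♭ – G♭ – B, so A♭ is the root — A♭ dominant seventh sharp nine.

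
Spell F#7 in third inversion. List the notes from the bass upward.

In root position, F#7 is F#–A#–C#–E.
Third inversion puts the seventh (E) in the bass.

E, F#, A#, C#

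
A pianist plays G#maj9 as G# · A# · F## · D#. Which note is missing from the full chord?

B#

G#maj9 = G#, B#, D#, F##, A#. The voicing lacks the 3rd (major 3rd), B#.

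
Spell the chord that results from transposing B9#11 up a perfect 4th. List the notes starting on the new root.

E, G#, B, D, F#, A#

B up a perfect 4th → E. New chord: E dominant ninth sharp eleven.
- root: E
- major 3rd: G#
- perfect 5th: B
- minor 7th: D
- major 9th: F#
- augmented 11th: A#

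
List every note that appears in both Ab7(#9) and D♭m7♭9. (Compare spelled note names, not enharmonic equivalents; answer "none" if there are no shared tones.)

Ab7(#9): Ab C Eb Gb B
D♭m7♭9: Db Fb Ab Cb Ebb
Common to both → Ab.

Ab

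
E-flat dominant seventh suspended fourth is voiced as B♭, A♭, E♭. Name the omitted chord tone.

The full E-flat dominant seventh suspended fourth chord is E♭, A♭, B♭, D♭.
Comparing with the voicing, the minor 7th (7th) — D♭ — is absent.

D♭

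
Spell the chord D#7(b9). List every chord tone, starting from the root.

D#, F##, A#, C#, E

D#7(b9): dominant seventh flat nine on D#.
D# — root
F## — major 3rd
A# — perfect 5th
C# — minor 7th
E — minor 9th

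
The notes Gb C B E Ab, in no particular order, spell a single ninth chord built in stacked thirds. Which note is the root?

Arranged so that each adjacent pair is a third by letter name: Ab – C – E – Gb – B.
The bottom of that stack, Ab, is the root (this is Ab dominant seventh sharp nine sharp five).

Ab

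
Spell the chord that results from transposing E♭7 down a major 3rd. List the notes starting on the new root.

C♭, E♭, G♭, B𝄫

A major 3rd down from E♭ is C♭, so the new chord is C♭ dominant seventh.
Root: C♭
Major 3rd (3rd): E♭
Perfect 5th (5th): G♭
Minor 7th (7th): B𝄫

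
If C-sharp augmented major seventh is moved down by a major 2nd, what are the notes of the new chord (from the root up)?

A major 2nd down from C♯ is B, so the new chord is B augmented major seventh.
root → B
3rd (major 3rd) → D♯
5th (augmented 5th) → F𝄪
7th (major 7th) → A♯

B D♯ F𝄪 A♯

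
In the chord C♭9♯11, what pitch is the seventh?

C♭9♯11 is built on Cb; its 7th is a minor 7th above the root.
A seventh above C uses the letter B, and the minor 7th above Cb is Bbb.

Bbb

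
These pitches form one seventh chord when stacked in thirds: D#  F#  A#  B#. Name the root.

Arranged so that each adjacent pair is a third by letter name: B# – D# – F# – A#.
The bottom of that stack, B#, is the root (this is B# half-diminished seventh).

B#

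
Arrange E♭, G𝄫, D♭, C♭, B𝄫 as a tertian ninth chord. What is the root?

Stacking in thirds gives C♭ – E♭ – G𝄫 – B𝄫 – D♭, so C♭ is the root — C♭ dominant ninth flat five.

C♭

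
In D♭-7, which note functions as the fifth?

Ab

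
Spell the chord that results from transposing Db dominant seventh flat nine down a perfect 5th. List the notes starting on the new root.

Gb  Bb  Db  Fb  Abb

Transposed root: Db → Gb (perfect 5th down). So we spell Gb dominant seventh flat nine:
- root: Gb
- major 3rd: Bb
- perfect 5th: Db
- minor 7th: Fb
- minor 9th: Abb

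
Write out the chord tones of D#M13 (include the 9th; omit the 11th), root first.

D# F## A# C## E# B#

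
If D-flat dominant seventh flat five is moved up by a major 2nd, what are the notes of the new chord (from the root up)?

E-flat G B-double-flat D-flat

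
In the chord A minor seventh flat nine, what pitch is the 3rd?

C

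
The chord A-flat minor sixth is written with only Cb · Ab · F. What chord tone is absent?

Eb

The full A-flat minor sixth chord is Ab, Cb, Eb, F.
Comparing with the voicing, the perfect 5th (5th) — Eb — is absent.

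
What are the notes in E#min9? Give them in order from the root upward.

E#  G#  B#  D#  F##

E#min9: minor ninth on E#.
root → E#
3rd (minor 3rd) → G#
5th (perfect 5th) → B#
7th (minor 7th) → D#
9th (major 9th) → F##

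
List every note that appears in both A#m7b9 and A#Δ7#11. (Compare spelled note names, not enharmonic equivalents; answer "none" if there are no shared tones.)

A#m7b9: A# C# E# G# B
A#Δ7#11: A# C## E# G## D##
Common to both → A#, E#.

A#, E#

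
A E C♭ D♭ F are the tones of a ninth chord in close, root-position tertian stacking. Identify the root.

Stacking in thirds gives D♭ – F – A – C♭ – E, so D♭ is the root — D♭ dominant seventh sharp nine sharp five.

D♭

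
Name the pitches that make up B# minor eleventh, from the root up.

B#, D#, F##, A#, C##, E#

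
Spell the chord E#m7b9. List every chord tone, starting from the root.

E#  G#  B#  D#  F#

Root E#, quality minor seventh flat nine:
root → E#
3rd (minor 3rd) → G#
5th (perfect 5th) → B#
7th (minor 7th) → D#
9th (minor 9th) → F#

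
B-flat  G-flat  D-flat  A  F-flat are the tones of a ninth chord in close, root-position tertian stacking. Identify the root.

Stacking in thirds gives G-flat – B-flat – D-flat – F-flat – A, so G-flat is the root — G-flat dominant seventh sharp nine.

G-flat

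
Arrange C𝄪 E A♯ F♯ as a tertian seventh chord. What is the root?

Stacking in thirds gives F♯ – A♯ – C𝄪 – E, so F♯ is the root — F♯ augmented seventh.

F♯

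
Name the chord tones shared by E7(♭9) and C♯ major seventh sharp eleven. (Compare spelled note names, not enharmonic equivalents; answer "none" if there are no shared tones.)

G♯

E7(♭9) = E, G♯, B, D, F.
C♯ major seventh sharp eleven = C♯, E♯, G♯, B♯, F𝄪.
Shared: G♯.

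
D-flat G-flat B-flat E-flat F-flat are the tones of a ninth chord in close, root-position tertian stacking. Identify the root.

E-flat

Arranged so that each adjacent pair is a third by letter name: E-flat – G-flat – B-flat – D-flat – F-flat.
The bottom of that stack, E-flat, is the root (this is E-flat minor seventh flat nine).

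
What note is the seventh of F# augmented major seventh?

E#

F# augmented major seventh is built on F#; its 7th is a major 7th above the root.
A seventh above F uses the letter E, and the major 7th above F# is E#.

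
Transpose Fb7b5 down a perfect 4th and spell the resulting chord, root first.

Transposed root: Fb → Cb (perfect 4th down). So we spell Cb dominant seventh flat five:
root → Cb
3rd (major 3rd) → Eb
5th (diminished 5th) → Gbb
7th (minor 7th) → Bbb

Cb, Eb, Gbb, Bbb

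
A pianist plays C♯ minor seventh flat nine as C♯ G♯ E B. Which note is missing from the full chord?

D

C♯ minor seventh flat nine = C♯, E, G♯, B, D. The voicing lacks the 9th (minor 9th), D.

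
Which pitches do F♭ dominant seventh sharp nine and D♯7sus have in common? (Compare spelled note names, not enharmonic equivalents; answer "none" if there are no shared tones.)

none

F♭ dominant seventh sharp nine: Fb Ab Cb Ebb G
D♯7sus: D# G# A# C#
Common to both → none.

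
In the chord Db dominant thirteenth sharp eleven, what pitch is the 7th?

C-flat

Root of Db dominant thirteenth sharp eleven = D-flat. The 7th is a minor 7th: D-flat up a minor 7th → C-flat.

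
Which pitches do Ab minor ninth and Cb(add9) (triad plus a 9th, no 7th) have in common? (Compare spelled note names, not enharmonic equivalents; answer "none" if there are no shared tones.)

Ab minor ninth = Ab, Cb, Eb, Gb, Bb.
Cb(add9) = Cb, Eb, Gb, Db.
Shared: Cb, Eb, Gb.

Cb Eb Gb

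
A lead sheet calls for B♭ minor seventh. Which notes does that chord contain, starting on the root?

B♭, D♭, F, A♭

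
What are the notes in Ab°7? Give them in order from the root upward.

Ab  Cb  Ebb  Gbb

Root Ab, quality diminished seventh:
Root: Ab
Minor 3rd (3rd): Cb
Diminished 5th (5th): Ebb
Diminished 7th (7th): Gbb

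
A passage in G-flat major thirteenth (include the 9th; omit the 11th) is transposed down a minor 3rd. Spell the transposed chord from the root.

Transposed root: Gb → Eb (minor 3rd down). So we spell Eb major thirteenth:
root → Eb
3rd (major 3rd) → G
5th (perfect 5th) → Bb
7th (major 7th) → D
9th (major 9th) → F
13th (major 13th) → C

Eb G Bb D F C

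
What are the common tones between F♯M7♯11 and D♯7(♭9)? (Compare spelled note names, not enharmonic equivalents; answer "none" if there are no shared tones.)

A#, C#

F♯M7♯11: F# A# C# E# B#
D♯7(♭9): D# F## A# C# E
Common to both → A#, C#.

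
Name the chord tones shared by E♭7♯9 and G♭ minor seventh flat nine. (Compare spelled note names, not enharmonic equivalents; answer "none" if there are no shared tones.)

E♭7♯9: Eb G Bb Db F#
G♭ minor seventh flat nine: Gb Bbb Db Fb Abb
Common to both → Db.

Db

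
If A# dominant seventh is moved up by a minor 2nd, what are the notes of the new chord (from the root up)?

A minor 2nd up from A# is B, so the new chord is B dominant seventh.
root → B
3rd (major 3rd) → D#
5th (perfect 5th) → F#
7th (minor 7th) → A

B, D#, F#, A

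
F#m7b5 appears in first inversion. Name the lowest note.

F#m7b5 in root position is F#–A–C–E.
First inversion places the third in the bass, which is A.

A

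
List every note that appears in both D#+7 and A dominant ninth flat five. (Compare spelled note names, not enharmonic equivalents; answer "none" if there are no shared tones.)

C♯

D#+7 = D♯, F𝄪, A𝄪, C♯.
A dominant ninth flat five = A, C♯, E♭, G, B.
Shared: C♯.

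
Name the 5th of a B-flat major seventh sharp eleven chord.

Root of B-flat major seventh sharp eleven = B-flat. The 5th is a perfect 5th: B-flat up a perfect 5th → F.

F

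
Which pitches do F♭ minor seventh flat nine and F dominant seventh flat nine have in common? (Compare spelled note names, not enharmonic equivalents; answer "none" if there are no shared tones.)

none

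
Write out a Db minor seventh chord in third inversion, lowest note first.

C-flat  D-flat  F-flat  A-flat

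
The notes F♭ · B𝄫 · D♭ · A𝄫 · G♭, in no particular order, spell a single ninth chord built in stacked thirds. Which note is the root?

G♭

Arranged so that each adjacent pair is a third by letter name: G♭ – B𝄫 – D♭ – F♭ – A𝄫.
The bottom of that stack, G♭, is the root (this is G♭ minor seventh flat nine).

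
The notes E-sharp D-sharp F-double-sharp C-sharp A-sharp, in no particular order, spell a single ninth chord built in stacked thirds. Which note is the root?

Arranged so that each adjacent pair is a third by letter name: D-sharp – F-double-sharp – A-sharp – C-sharp – E-sharp.
The bottom of that stack, D-sharp, is the root (this is D-sharp dominant ninth).

D-sharp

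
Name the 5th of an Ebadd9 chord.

B♭

Ebadd9 is built on E♭; its 5th is a perfect 5th above the root.
A fifth above E uses the letter B, and the perfect 5th above E♭ is B♭.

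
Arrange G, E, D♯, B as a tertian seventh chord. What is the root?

E

Arranged so that each adjacent pair is a third by letter name: E – G – B – D♯.
The bottom of that stack, E, is the root (this is E minor-major seventh).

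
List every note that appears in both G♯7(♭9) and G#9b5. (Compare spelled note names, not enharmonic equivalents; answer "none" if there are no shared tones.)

G# B# F#

G♯7(♭9) = G#, B#, D#, F#, A.
G#9b5 = G#, B#, D, F#, A#.
Shared: G#, B#, F#.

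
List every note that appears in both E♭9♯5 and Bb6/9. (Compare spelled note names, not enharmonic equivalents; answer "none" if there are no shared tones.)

E♭9♯5: Eb G B Db F
Bb6/9: Bb D F G C
Common to both → G, F.

G, F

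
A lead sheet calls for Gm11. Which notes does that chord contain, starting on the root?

Gm11 is a minor eleventh built on G.
Root: G
Minor 3rd (3rd): B♭
Perfect 5th (5th): D
Minor 7th (7th): F
Major 9th (9th): A
Perfect 11th (11th): C

G B♭ D F A C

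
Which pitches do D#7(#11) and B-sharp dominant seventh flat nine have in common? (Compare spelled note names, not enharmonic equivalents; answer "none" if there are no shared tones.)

F𝄪  A♯  C♯

D#7(#11) = D♯, F𝄪, A♯, C♯, G𝄪.
B-sharp dominant seventh flat nine = B♯, D𝄪, F𝄪, A♯, C♯.
Shared: F𝄪, A♯, C♯.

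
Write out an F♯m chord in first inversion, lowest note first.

F♯m = F#–A–C#; first inversion → third (A) lowest.

A, C#, F#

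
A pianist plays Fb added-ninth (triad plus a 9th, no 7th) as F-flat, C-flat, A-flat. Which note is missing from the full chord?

G-flat

Fb added-ninth = F-flat, A-flat, C-flat, G-flat. The voicing lacks the 9th (major 9th), G-flat.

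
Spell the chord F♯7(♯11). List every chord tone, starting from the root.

Root F#, quality dominant seventh sharp eleven:
root → F#
3rd (major 3rd) → A#
5th (perfect 5th) → C#
7th (minor 7th) → E
11th (augmented 11th) → B#

F# A# C# E B#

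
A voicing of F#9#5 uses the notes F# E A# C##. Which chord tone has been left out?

G#

The full F#9#5 chord is F#, A#, C##, E, G#.
Comparing with the voicing, the major 9th (9th) — G# — is absent.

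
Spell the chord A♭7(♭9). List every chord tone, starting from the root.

Root Ab, quality dominant seventh flat nine:
- root: Ab
- major 3rd: C
- perfect 5th: Eb
- minor 7th: Gb
- minor 9th: Bbb

Ab, C, Eb, Gb, Bbb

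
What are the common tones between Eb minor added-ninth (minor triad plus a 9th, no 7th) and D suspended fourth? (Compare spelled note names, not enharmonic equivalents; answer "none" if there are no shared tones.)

none

Eb minor added-ninth = E♭, G♭, B♭, F.
D suspended fourth = D, G, A.
Shared: none.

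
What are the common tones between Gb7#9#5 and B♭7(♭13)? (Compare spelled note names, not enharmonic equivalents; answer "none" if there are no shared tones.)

Gb – Bb – D

Gb7#9#5: Gb Bb D Fb A
B♭7(♭13): Bb D F Ab Gb
Common to both → Gb, Bb, D.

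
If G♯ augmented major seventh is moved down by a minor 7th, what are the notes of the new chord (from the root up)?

G# down a minor 7th → A#. New chord: A# augmented major seventh.
A# — root
C## — major 3rd
E## — augmented 5th
G## — major 7th

A# – C## – E## – G##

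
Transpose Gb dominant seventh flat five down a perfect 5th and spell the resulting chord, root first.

C♭ – E♭ – G𝄫 – B𝄫

Transposed root: G♭ → C♭ (perfect 5th down). So we spell C♭ dominant seventh flat five:
C♭ — root
E♭ — major 3rd
G𝄫 — diminished 5th
B𝄫 — minor 7th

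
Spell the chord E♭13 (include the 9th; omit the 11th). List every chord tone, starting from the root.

Root Eb, quality dominant thirteenth:
root → Eb
3rd (major 3rd) → G
5th (perfect 5th) → Bb
7th (minor 7th) → Db
9th (major 9th) → F
13th (major 13th) → C

Eb G Bb Db F C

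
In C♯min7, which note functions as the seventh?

B

C♯min7 is built on C♯; its 7th is a minor 7th above the root.
A seventh above C uses the letter B, and the minor 7th above C♯ is B.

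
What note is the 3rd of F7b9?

A

Root of F7b9 = F. The 3rd is a major 3rd: F up a major 3rd → A.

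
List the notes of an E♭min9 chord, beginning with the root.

E♭ – G♭ – B♭ – D♭ – F

E♭min9 is a minor ninth built on E♭.
- root: E♭
- minor 3rd: G♭
- perfect 5th: B♭
- minor 7th: D♭
- major 9th: F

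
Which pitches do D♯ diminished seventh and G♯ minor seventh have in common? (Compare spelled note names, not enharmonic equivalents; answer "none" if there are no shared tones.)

D-sharp  F-sharp

D♯ diminished seventh: D-sharp F-sharp A C
G♯ minor seventh: G-sharp B D-sharp F-sharp
Common to both → D-sharp, F-sharp.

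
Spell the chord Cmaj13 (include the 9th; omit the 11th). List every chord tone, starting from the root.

C  E  G  B  D  A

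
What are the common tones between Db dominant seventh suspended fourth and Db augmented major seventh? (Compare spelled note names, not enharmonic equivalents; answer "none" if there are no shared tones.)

D-flat

Db dominant seventh suspended fourth = D-flat, G-flat, A-flat, C-flat.
Db augmented major seventh = D-flat, F, A, C.
Shared: D-flat.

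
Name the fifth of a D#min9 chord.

D#min9 is built on D#; its 5th is a perfect 5th above the root.
A fifth above D uses the letter A, and the perfect 5th above D# is A#.

A#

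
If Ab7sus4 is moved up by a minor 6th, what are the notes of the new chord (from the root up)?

Transposed root: Ab → Fb (minor 6th up). So we spell Fb dominant seventh suspended fourth:
Root: Fb
Perfect 4th (4th): Bbb
Perfect 5th (5th): Cb
Minor 7th (7th): Ebb

Fb, Bbb, Cb, Ebb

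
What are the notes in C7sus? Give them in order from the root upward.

C7sus is a dominant seventh suspended fourth built on C.
root → C
4th (perfect 4th) → F
5th (perfect 5th) → G
7th (minor 7th) → Bb

C – F – G – Bb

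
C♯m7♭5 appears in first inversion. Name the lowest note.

E

C♯m7♭5 in root position is C♯–E–G–B.
First inversion places the third in the bass, which is E.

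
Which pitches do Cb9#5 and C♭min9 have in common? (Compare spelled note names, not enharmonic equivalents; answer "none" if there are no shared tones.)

Cb, Bbb, Db

Cb9#5 = Cb, Eb, G, Bbb, Db.
C♭min9 = Cb, Ebb, Gb, Bbb, Db.
Shared: Cb, Bbb, Db.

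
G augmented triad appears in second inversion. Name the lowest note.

G augmented triad in root position is G–B–D-sharp.
Second inversion places the fifth in the bass, which is D-sharp.

D-sharp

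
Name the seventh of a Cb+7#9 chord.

Cb+7#9 is built on Cb; its 7th is a minor 7th above the root.
A seventh above C uses the letter B, and the minor 7th above Cb is Bbb.

Bbb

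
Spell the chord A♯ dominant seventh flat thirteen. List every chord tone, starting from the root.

A# – C## – E# – G# – F#

Root A#, quality dominant seventh flat thirteen:
A# — root
C## — major 3rd
E# — perfect 5th
G# — minor 7th
F# — minor 13th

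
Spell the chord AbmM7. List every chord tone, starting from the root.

Ab – Cb – Eb – G

Root Ab, quality minor-major seventh:
Root: Ab
Minor 3rd (3rd): Cb
Perfect 5th (5th): Eb
Major 7th (7th): G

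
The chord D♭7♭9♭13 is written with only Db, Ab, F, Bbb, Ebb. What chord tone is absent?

The full D♭7♭9♭13 chord is Db, F, Ab, Cb, Ebb, Bbb.
Comparing with the voicing, the minor 7th (7th) — Cb — is absent.

Cb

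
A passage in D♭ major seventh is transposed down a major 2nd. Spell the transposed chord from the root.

C-flat, E-flat, G-flat, B-flat

A major 2nd down from D-flat is C-flat, so the new chord is C-flat major seventh.
C-flat — root
E-flat — major 3rd
G-flat — perfect 5th
B-flat — major 7th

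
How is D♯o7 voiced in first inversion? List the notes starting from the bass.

D♯o7 = D#–F#–A–C; first inversion → third (F#) lowest.

F# – A – C – D#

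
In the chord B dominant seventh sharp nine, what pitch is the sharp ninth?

Root of B dominant seventh sharp nine = B. The 9th is an augmented 9th: B up an augmented 9th → C-double-sharp.

C-double-sharp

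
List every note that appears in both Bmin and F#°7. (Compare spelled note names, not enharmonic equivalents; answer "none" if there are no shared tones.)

F#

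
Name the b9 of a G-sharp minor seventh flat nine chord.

Root of G-sharp minor seventh flat nine = G-sharp. The 9th is a minor 9th: G-sharp up a minor 9th → A.

A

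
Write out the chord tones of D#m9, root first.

D#, F#, A#, C#, E#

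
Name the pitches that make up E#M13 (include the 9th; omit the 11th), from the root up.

E#M13: major thirteenth on E#.
E# — root
G## — major 3rd
B# — perfect 5th
D## — major 7th
F## — major 9th
C## — major 13th

E#, G##, B#, D##, F##, C##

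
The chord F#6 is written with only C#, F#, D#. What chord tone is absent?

F#6 = F#, A#, C#, D#. The voicing lacks the 3rd (major 3rd), A#.

A#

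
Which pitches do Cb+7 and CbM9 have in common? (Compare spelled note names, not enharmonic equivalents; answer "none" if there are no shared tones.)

Cb+7: Cb Eb G Bbb
CbM9: Cb Eb Gb Bb Db
Common to both → Cb, Eb.

Cb, Eb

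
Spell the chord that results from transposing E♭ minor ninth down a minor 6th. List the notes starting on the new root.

G B-flat D F A

E-flat down a minor 6th → G. New chord: G minor ninth.
root → G
3rd (minor 3rd) → B-flat
5th (perfect 5th) → D
7th (minor 7th) → F
9th (major 9th) → A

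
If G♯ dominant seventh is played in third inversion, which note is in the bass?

F-sharp

G♯ dominant seventh = G-sharp–B-sharp–D-sharp–F-sharp. Third inversion → seventh in the bass = F-sharp.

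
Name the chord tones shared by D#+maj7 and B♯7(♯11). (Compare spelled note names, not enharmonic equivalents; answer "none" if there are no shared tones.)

F##

D#+maj7: D# F## A## C##
B♯7(♯11): B# D## F## A# E##
Common to both → F##.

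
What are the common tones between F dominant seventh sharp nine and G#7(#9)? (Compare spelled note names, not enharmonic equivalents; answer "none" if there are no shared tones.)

F dominant seventh sharp nine = F, A, C, Eb, G#.
G#7(#9) = G#, B#, D#, F#, A##.
Shared: G#.

G#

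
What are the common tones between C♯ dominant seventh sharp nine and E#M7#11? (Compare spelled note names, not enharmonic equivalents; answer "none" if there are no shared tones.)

C♯ dominant seventh sharp nine: C# E# G# B D##
E#M7#11: E# G## B# D## A##
Common to both → E#, D##.

E#  D##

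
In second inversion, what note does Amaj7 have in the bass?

E

Amaj7 = A–C#–E–G#. Second inversion → fifth in the bass = E.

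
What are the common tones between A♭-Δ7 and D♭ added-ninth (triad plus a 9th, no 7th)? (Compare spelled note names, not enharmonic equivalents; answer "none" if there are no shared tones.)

Ab – Eb

A♭-Δ7 = Ab, Cb, Eb, G.
D♭ added-ninth = Db, F, Ab, Eb.
Shared: Ab, Eb.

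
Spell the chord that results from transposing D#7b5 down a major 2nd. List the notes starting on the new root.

Transposed root: D# → C# (major 2nd down). So we spell C# dominant seventh flat five:
C# — root
E# — major 3rd
G — diminished 5th
B — minor 7th

C#  E#  G  B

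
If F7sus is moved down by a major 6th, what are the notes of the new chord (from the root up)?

Ab  Db  Eb  Gb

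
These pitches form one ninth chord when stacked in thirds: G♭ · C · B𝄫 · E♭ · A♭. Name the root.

Stacking in thirds gives A♭ – C – E♭ – G♭ – B𝄫, so A♭ is the root — A♭ dominant seventh flat nine.

A♭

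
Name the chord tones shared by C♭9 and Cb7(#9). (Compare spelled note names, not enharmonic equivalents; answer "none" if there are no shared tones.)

C♭9 = Cb, Eb, Gb, Bbb, Db.
Cb7(#9) = Cb, Eb, Gb, Bbb, D.
Shared: Cb, Eb, Gb, Bbb.

Cb – Eb – Gb – Bbb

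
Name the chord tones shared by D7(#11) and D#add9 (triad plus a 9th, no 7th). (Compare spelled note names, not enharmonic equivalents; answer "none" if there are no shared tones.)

none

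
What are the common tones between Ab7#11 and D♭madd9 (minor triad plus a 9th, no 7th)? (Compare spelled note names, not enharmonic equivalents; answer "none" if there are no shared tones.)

A♭, E♭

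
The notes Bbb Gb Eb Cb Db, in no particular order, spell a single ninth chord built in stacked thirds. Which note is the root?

Stacking in thirds gives Cb – Eb – Gb – Bbb – Db, so Cb is the root — Cb dominant ninth.

Cb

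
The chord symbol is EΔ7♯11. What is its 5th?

B

EΔ7♯11 is built on E; its 5th is a perfect 5th above the root.
A fifth above E uses the letter B, and the perfect 5th above E is B.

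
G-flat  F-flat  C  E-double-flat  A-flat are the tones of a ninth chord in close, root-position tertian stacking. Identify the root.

F-flat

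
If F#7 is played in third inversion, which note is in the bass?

F#7 = F#–A#–C#–E. Third inversion → seventh in the bass = E.

E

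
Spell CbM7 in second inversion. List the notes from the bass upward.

Gb – Bb – Cb – Eb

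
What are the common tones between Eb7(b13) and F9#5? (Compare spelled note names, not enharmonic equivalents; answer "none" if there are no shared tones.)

E♭ G

Eb7(b13): E♭ G B♭ D♭ C♭
F9#5: F A C♯ E♭ G
Common to both → E♭, G.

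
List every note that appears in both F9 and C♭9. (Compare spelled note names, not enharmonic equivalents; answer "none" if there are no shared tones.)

F9: F A C Eb G
C♭9: Cb Eb Gb Bbb Db
Common to both → Eb.

Eb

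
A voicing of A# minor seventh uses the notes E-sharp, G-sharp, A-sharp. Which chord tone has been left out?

A# minor seventh = A-sharp, C-sharp, E-sharp, G-sharp. The voicing lacks the 3rd (minor 3rd), C-sharp.

C-sharp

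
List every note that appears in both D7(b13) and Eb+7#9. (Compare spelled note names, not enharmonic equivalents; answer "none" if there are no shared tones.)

D7(b13) = D, F#, A, C, Bb.
Eb+7#9 = Eb, G, B, Db, F#.
Shared: F#.

F#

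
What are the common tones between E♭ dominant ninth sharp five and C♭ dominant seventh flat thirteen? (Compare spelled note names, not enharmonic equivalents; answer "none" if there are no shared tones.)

E-flat

E♭ dominant ninth sharp five: E-flat G B D-flat F
C♭ dominant seventh flat thirteen: C-flat E-flat G-flat B-double-flat A-double-flat
Common to both → E-flat.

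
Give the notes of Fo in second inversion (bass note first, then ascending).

Cb – F – Ab

In root position, Fo is F–Ab–Cb.
Second inversion puts the fifth (Cb) in the bass.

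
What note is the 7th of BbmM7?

Root of BbmM7 = Bb. The 7th is a major 7th: Bb up a major 7th → A.

A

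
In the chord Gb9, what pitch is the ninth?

Ab

Gb9 is built on Gb; its 9th is a major 9th above the root.
A second above G uses the letter A, and the major 9th above Gb is Ab.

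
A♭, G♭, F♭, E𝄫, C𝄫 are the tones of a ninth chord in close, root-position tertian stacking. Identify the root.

Stacking in thirds gives F♭ – A♭ – C𝄫 – E𝄫 – G♭, so F♭ is the root — F♭ dominant ninth flat five.

F♭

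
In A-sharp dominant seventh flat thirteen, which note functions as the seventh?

Root of A-sharp dominant seventh flat thirteen = A-sharp. The 7th is a minor 7th: A-sharp up a minor 7th → G-sharp.

G-sharp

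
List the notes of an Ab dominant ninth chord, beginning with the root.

Ab C Eb Gb Bb

Ab dominant ninth: dominant ninth on Ab.
Root: Ab
Major 3rd (3rd): C
Perfect 5th (5th): Eb
Minor 7th (7th): Gb
Major 9th (9th): Bb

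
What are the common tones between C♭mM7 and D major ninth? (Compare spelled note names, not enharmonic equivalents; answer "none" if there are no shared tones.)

none

C♭mM7: Cb Ebb Gb Bb
D major ninth: D F# A C# E
Common to both → none.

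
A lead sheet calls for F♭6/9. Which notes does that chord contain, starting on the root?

Fb, Ab, Cb, Db, Gb

Root Fb, quality six-nine:
root → Fb
3rd (major 3rd) → Ab
5th (perfect 5th) → Cb
6th (major 6th) → Db
9th (major 9th) → Gb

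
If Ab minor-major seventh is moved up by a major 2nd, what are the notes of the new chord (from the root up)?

B♭, D♭, F, A

Transposed root: A♭ → B♭ (major 2nd up). So we spell B♭ minor-major seventh:
- root: B♭
- minor 3rd: D♭
- perfect 5th: F
- major 7th: A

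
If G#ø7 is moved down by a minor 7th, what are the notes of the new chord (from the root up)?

A♯ – C♯ – E – G♯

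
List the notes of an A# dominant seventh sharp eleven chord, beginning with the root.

Root A#, quality dominant seventh sharp eleven:
A# — root
C## — major 3rd
E# — perfect 5th
G# — minor 7th
D## — augmented 11th

A#  C##  E#  G#  D##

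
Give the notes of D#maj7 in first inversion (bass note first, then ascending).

In root position, D#maj7 is D#–F##–A#–C##.
First inversion puts the third (F##) in the bass.

F## – A# – C## – D#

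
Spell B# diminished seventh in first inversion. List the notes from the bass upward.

D# F# A B#

In root position, B# diminished seventh is B#–D#–F#–A.
First inversion puts the third (D#) in the bass.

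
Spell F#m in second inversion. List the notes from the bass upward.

In root position, F#m is F♯–A–C♯.
Second inversion puts the fifth (C♯) in the bass.

C♯ F♯ A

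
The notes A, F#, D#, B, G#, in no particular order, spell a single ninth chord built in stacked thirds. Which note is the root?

Arranged so that each adjacent pair is a third by letter name: G# – B – D# – F# – A.
The bottom of that stack, G#, is the root (this is G# minor seventh flat nine).

G#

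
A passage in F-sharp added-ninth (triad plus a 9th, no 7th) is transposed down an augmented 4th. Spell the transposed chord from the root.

F# down an augmented 4th → C. New chord: C added-ninth.
Root: C
Major 3rd (3rd): E
Perfect 5th (5th): G
Major 9th (9th): D

C E G D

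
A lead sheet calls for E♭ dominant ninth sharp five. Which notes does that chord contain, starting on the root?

E-flat, G, B, D-flat, F

E♭ dominant ninth sharp five: dominant ninth sharp five on E-flat.
E-flat — root
G — major 3rd
B — augmented 5th
D-flat — minor 7th
F — major 9th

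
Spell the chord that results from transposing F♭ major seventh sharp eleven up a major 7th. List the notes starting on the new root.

Fb up a major 7th → Eb. New chord: Eb major seventh sharp eleven.
root → Eb
3rd (major 3rd) → G
5th (perfect 5th) → Bb
7th (major 7th) → D
11th (augmented 11th) → A

Eb – G – Bb – D – A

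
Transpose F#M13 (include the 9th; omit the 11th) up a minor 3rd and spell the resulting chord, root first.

F# up a minor 3rd → A. New chord: A major thirteenth.
- root: A
- major 3rd: C#
- perfect 5th: E
- major 7th: G#
- major 9th: B
- major 13th: F#

A, C#, E, G#, B, F#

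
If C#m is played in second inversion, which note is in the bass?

C#m = C♯–E–G♯. Second inversion → fifth in the bass = G♯.

G♯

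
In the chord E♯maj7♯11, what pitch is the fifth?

B#

E♯maj7♯11 is built on E#; its 5th is a perfect 5th above the root.
A fifth above E uses the letter B, and the perfect 5th above E# is B#.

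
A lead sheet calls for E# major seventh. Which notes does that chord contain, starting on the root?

E-sharp, G-double-sharp, B-sharp, D-double-sharp

E# major seventh is a major seventh built on E-sharp.
E-sharp — root
G-double-sharp — major 3rd
B-sharp — perfect 5th
D-double-sharp — major 7th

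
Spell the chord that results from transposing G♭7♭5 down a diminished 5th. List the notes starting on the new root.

C, E, Gb, Bb

A diminished 5th down from Gb is C, so the new chord is C dominant seventh flat five.
Root: C
Major 3rd (3rd): E
Diminished 5th (5th): Gb
Minor 7th (7th): Bb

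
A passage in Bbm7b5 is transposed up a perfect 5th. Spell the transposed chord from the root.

F Ab Cb Eb

Bb up a perfect 5th → F. New chord: F half-diminished seventh.
F — root
Ab — minor 3rd
Cb — diminished 5th
Eb — minor 7th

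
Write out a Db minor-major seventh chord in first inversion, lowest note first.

F-flat – A-flat – C – D-flat

Db minor-major seventh = D-flat–F-flat–A-flat–C; first inversion → third (F-flat) lowest.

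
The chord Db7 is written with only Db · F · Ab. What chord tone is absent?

Db7 = Db, F, Ab, Cb. The voicing lacks the 7th (minor 7th), Cb.

Cb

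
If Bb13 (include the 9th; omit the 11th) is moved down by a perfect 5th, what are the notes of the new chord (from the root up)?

Transposed root: Bb → Eb (perfect 5th down). So we spell Eb dominant thirteenth:
- root: Eb
- major 3rd: G
- perfect 5th: Bb
- minor 7th: Db
- major 9th: F
- major 13th: C

Eb  G  Bb  Db  F  C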